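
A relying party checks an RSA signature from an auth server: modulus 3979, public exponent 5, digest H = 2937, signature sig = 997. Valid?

Squares mod 3979: sig^1≡997, sig^2≡3238, sig^4≡3958
5 = 4 + 1, so sig^5 ≡ 3958·997 ≡ 2937 (mod 3979)
2937 = H, so the signature checks out.

yes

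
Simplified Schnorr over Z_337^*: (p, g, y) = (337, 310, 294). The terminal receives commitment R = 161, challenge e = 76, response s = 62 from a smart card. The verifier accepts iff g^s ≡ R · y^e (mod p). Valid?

no

g^s mod p:
310^2 = 96100 ≡ 55
310^4 ≡ 55^2 = 3025 ≡ 329
310^8 ≡ 329^2 = 108241 ≡ 64
310^16 ≡ 64^2 = 4096 ≡ 52
310^32 ≡ 52^2 = 2704 ≡ 8
62 = 32 + 16 + 8 + 4 + 2, so 310^62 ≡ 8·52·64·329·55 ≡ 234 (mod 337)
R · y^e mod p:
294^2 = 86436 ≡ 164
294^4 ≡ 164^2 = 26896 ≡ 273
294^8 ≡ 273^2 = 74529 ≡ 52
294^16 ≡ 52^2 = 2704 ≡ 8
294^32 ≡ 8^2 = 64
294^64 ≡ 64^2 = 4096 ≡ 52
76 = 64 + 8 + 4, so 294^76 ≡ 52·52·273 ≡ 162 (mod 337)
161·162 = 26082 ≡ 133 (mod 337)
234 ≠ 133; the check fails.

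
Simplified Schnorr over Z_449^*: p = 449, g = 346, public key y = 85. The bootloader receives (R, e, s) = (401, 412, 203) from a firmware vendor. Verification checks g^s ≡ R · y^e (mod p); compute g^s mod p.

71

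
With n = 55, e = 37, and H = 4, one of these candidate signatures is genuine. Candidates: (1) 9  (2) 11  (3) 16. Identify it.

1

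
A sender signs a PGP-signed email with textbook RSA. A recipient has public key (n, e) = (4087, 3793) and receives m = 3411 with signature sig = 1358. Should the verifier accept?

sig^2 ≡ 1358^2 = 1844164 ≡ 927
sig^4 ≡ 927^2 = 859329 ≡ 1059
sig^8 ≡ 1059^2 = 1121481 ≡ 1643
sig^16 ≡ 1643^2 = 2699449 ≡ 2029
sig^32 ≡ 2029^2 = 4116841 ≡ 1232
sig^64 ≡ 1232^2 = 1517824 ≡ 1547
sig^128 ≡ 1547^2 = 2393209 ≡ 2314
sig^256 ≡ 2314^2 = 5354596 ≡ 626
sig^512 ≡ 626^2 = 391876 ≡ 3611
sig^1024 ≡ 3611^2 = 13039321 ≡ 1791
sig^2048 ≡ 1791^2 = 3207681 ≡ 3473
3793 = 2048 + 1024 + 512 + 128 + 64 + 16 + 1, so sig^3793 ≡ 3473·1791·3611·2314·1547·2029·1358 ≡ 3411 (mod 4087)
3411 = m, so the signature checks out.

accept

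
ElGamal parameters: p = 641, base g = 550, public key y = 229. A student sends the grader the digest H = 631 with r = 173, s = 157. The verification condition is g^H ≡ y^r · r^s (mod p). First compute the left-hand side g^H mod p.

550^2 = 302500 ≡ 589
550^4 ≡ 589^2 = 346921 ≡ 140
550^8 ≡ 140^2 = 19600 ≡ 370
550^16 ≡ 370^2 = 136900 ≡ 367
550^32 ≡ 367^2 = 134689 ≡ 79
550^64 ≡ 79^2 = 6241 ≡ 472
550^128 ≡ 472^2 = 222784 ≡ 357
550^256 ≡ 357^2 = 127449 ≡ 531
550^512 ≡ 531^2 = 281961 ≡ 562
631 = 512 + 64 + 32 + 16 + 4 + 2 + 1, so 550^631 ≡ 562·472·79·367·140·589·550 ≡ 586 (mod 641)

586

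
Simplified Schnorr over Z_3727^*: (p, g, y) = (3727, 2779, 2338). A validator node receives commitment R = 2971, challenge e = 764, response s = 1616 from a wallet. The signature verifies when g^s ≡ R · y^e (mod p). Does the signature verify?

does not verify

g^s mod p:
2779^2 = 7722841 ≡ 497
2779^4 ≡ 497^2 = 247009 ≡ 1027
2779^8 ≡ 1027^2 = 1054729 ≡ 3715
2779^16 ≡ 3715^2 = 13801225 ≡ 144
2779^32 ≡ 144^2 = 20736 ≡ 2101
2779^64 ≡ 2101^2 = 4414201 ≡ 1433
2779^128 ≡ 1433^2 = 2053489 ≡ 3639
2779^256 ≡ 3639^2 = 13242321 ≡ 290
2779^512 ≡ 290^2 = 84100 ≡ 2106
2779^1024 ≡ 2106^2 = 4435236 ≡ 106
1616 = 1024 + 512 + 64 + 16, so 2779^1616 ≡ 106·2106·1433·144 ≡ 579 (mod 3727)
R · y^e mod p:
2338^2 = 5466244 ≡ 2462
2338^4 ≡ 2462^2 = 6061444 ≡ 1342
2338^8 ≡ 1342^2 = 1800964 ≡ 823
2338^16 ≡ 823^2 = 677329 ≡ 2742
2338^32 ≡ 2742^2 = 7518564 ≡ 1205
2338^64 ≡ 1205^2 = 1452025 ≡ 2222
2338^128 ≡ 2222^2 = 4937284 ≡ 2736
2338^256 ≡ 2736^2 = 7485696 ≡ 1880
2338^512 ≡ 1880^2 = 3534400 ≡ 1204
764 = 512 + 128 + 64 + 32 + 16 + 8 + 4, so 2338^764 ≡ 1204·2736·2222·1205·2742·823·1342 ≡ 137 (mod 3727)
2971·137 = 407027 ≡ 784 (mod 3727)
579 ≠ 784; the check fails.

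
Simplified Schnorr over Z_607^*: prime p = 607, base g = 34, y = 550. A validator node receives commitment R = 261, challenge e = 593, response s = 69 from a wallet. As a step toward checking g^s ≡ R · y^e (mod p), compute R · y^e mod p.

550^593 mod 607 = 167
R · y^e ≡ 261·167 = 43587 ≡ 490 (mod 607)

490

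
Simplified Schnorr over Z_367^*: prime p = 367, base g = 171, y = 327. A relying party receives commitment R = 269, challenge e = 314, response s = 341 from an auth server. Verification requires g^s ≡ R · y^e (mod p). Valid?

yes

g^s mod p:
Squares mod 367: 171^1≡171, 171^2≡248, 171^4≡215, 171^8≡350, 171^16≡289, 171^32≡212, 171^64≡170, 171^128≡274, 171^256≡208
341 = 256 + 64 + 16 + 4 + 1, so 171^341 ≡ 208·170·289·215·171 ≡ 263 (mod 367)
R · y^e mod p:
Squares mod 367: 327^1≡327, 327^2≡132, 327^4≡175, 327^8≡164, 327^16≡105, 327^32≡15, 327^64≡225, 327^128≡346, 327^256≡74
314 = 256 + 32 + 16 + 8 + 2, so 327^314 ≡ 74·15·105·164·132 ≡ 46 (mod 367)
269·46 = 12374 ≡ 263 (mod 367)
263 ≡ 263 (mod 367); signature holds.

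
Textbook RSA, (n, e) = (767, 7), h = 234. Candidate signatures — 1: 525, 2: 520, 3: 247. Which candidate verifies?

2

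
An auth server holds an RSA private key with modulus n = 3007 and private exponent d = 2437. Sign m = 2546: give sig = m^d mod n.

Squares mod 3007: m^1≡2546, m^2≡2031, m^4≡2364, m^8≡1490, m^16≡934, m^32≡326, m^64≡1031, m^128≡1490, m^256≡934, m^512≡326, m^1024≡1031, m^2048≡1490
2437 = 2048 + 256 + 128 + 4 + 1, so m^2437 ≡ 1490·934·1490·2364·2546 ≡ 946 (mod 3007)

946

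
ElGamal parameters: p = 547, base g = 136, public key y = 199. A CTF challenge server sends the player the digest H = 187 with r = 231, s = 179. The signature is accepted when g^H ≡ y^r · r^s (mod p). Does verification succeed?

passes

Left side g^H mod p:
136^2 = 18496 ≡ 445
136^4 ≡ 445^2 = 198025 ≡ 11
136^8 ≡ 11^2 = 121
136^16 ≡ 121^2 = 14641 ≡ 419
136^32 ≡ 419^2 = 175561 ≡ 521
136^64 ≡ 521^2 = 271441 ≡ 129
136^128 ≡ 129^2 = 16641 ≡ 231
187 = 128 + 32 + 16 + 8 + 2 + 1, so 136^187 ≡ 231·521·419·121·445·136 ≡ 217 (mod 547)
Right side y^r · r^s mod p:
199^2 = 39601 ≡ 217
199^4 ≡ 217^2 = 47089 ≡ 47
199^8 ≡ 47^2 = 2209 ≡ 21
199^16 ≡ 21^2 = 441
199^32 ≡ 441^2 = 194481 ≡ 296
199^64 ≡ 296^2 = 87616 ≡ 96
199^128 ≡ 96^2 = 9216 ≡ 464
231 = 128 + 64 + 32 + 4 + 2 + 1, so 199^231 ≡ 464·96·296·47·217·199 ≡ 237 (mod 547)
231^2 = 53361 ≡ 302
231^4 ≡ 302^2 = 91204 ≡ 402
231^8 ≡ 402^2 = 161604 ≡ 239
231^16 ≡ 239^2 = 57121 ≡ 233
231^32 ≡ 233^2 = 54289 ≡ 136
231^64 ≡ 136^2 = 18496 ≡ 445
231^128 ≡ 445^2 = 198025 ≡ 11
179 = 128 + 32 + 16 + 2 + 1, so 231^179 ≡ 11·136·233·302·231 ≡ 54 (mod 547)
237·54 = 12798 ≡ 217 (mod 547)
217 ≡ 217 (mod 547), so the signature is genuine.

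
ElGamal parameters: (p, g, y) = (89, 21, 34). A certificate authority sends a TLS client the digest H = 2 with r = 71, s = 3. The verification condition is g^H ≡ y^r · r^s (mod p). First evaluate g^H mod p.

85

Squares mod 89: 21^1≡21, 21^2≡85
21^2 ≡ 85 (mod 89)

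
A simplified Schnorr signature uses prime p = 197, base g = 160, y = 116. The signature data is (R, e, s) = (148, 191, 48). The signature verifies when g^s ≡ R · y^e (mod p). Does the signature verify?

verifies

g^s mod p:
160^2 = 25600 ≡ 187
160^4 ≡ 187^2 = 34969 ≡ 100
160^8 ≡ 100^2 = 10000 ≡ 150
160^16 ≡ 150^2 = 22500 ≡ 42
160^32 ≡ 42^2 = 1764 ≡ 188
48 = 32 + 16, so 160^48 ≡ 188·42 ≡ 16 (mod 197)
R · y^e mod p:
116^2 = 13456 ≡ 60
116^4 ≡ 60^2 = 3600 ≡ 54
116^8 ≡ 54^2 = 2916 ≡ 158
116^16 ≡ 158^2 = 24964 ≡ 142
116^32 ≡ 142^2 = 20164 ≡ 70
116^64 ≡ 70^2 = 4900 ≡ 172
116^128 ≡ 172^2 = 29584 ≡ 34
191 = 128 + 32 + 16 + 8 + 4 + 2 + 1, so 116^191 ≡ 34·70·142·158·54·60·116 ≡ 64 (mod 197)
148·64 = 9472 ≡ 16 (mod 197)
16 ≡ 16 (mod 197); signature holds.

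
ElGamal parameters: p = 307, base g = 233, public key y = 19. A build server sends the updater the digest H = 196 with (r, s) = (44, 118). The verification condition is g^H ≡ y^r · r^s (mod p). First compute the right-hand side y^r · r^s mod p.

219

19^44 mod 307 = 76
44^118 mod 307 = 15
y^r · r^s ≡ 76·15 = 1140 ≡ 219 (mod 307)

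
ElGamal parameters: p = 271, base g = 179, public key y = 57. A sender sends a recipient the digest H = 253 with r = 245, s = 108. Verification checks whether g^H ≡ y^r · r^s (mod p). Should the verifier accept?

Left side g^H mod p:
Squares mod 271: 179^1≡179, 179^2≡63, 179^4≡175, 179^8≡2, 179^16≡4, 179^32≡16, 179^64≡256, 179^128≡225
253 = 128 + 64 + 32 + 16 + 8 + 4 + 1, so 179^253 ≡ 225·256·16·4·2·175·179 ≡ 176 (mod 271)
Right side y^r · r^s mod p:
Squares mod 271: 57^1≡57, 57^2≡268, 57^4≡9, 57^8≡81, 57^16≡57, 57^32≡268, 57^64≡9, 57^128≡81
245 = 128 + 64 + 32 + 16 + 4 + 1, so 57^245 ≡ 81·9·268·57·9·57 ≡ 242 (mod 271)
Squares mod 271: 245^1≡245, 245^2≡134, 245^4≡70, 245^8≡22, 245^16≡213, 245^32≡112, 245^64≡78
108 = 64 + 32 + 8 + 4, so 245^108 ≡ 78·112·22·70 ≡ 187 (mod 271)
242·187 = 45254 ≡ 268 (mod 271)
176 ≠ 268, so verification fails.

reject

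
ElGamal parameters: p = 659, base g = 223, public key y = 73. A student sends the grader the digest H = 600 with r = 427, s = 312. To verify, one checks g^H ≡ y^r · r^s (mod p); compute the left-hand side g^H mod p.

225

223^2 = 49729 ≡ 304
223^4 ≡ 304^2 = 92416 ≡ 156
223^8 ≡ 156^2 = 24336 ≡ 612
223^16 ≡ 612^2 = 374544 ≡ 232
223^32 ≡ 232^2 = 53824 ≡ 445
223^64 ≡ 445^2 = 198025 ≡ 325
223^128 ≡ 325^2 = 105625 ≡ 185
223^256 ≡ 185^2 = 34225 ≡ 616
223^512 ≡ 616^2 = 379456 ≡ 531
600 = 512 + 64 + 16 + 8, so 223^600 ≡ 531·325·232·612 ≡ 225 (mod 659)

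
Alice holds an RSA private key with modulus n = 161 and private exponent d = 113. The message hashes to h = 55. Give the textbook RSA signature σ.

62

h^2 ≡ 55^2 = 3025 ≡ 127
h^4 ≡ 127^2 = 16129 ≡ 29
h^8 ≡ 29^2 = 841 ≡ 36
h^16 ≡ 36^2 = 1296 ≡ 8
h^32 ≡ 8^2 = 64
h^64 ≡ 64^2 = 4096 ≡ 71
113 = 64 + 32 + 16 + 1, so h^113 ≡ 71·64·8·55 ≡ 62 (mod 161)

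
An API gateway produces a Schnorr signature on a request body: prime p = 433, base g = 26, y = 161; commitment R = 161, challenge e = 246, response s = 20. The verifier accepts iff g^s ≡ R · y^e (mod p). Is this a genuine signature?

g^s mod p:
Squares mod 433: 26^1≡26, 26^2≡243, 26^4≡161, 26^8≡374, 26^16≡17
20 = 16 + 4, so 26^20 ≡ 17·161 ≡ 139 (mod 433)
R · y^e mod p:
Squares mod 433: 161^1≡161, 161^2≡374, 161^4≡17, 161^8≡289, 161^16≡385, 161^32≡139, 161^64≡269, 161^128≡50
246 = 128 + 64 + 32 + 16 + 4 + 2, so 161^246 ≡ 50·269·139·385·17·374 ≡ 27 (mod 433)
161·27 = 4347 ≡ 17 (mod 433)
139 ≠ 17; the check fails.

forged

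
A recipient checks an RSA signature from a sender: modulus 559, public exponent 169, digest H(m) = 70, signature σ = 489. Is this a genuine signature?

Squares mod 559: σ^1≡489, σ^2≡428, σ^4≡391, σ^8≡274, σ^16≡170, σ^32≡391, σ^64≡274, σ^128≡170
169 = 128 + 32 + 8 + 1, so σ^169 ≡ 170·391·274·489 ≡ 489 (mod 559)
489 ≠ 70, so verification fails.

forged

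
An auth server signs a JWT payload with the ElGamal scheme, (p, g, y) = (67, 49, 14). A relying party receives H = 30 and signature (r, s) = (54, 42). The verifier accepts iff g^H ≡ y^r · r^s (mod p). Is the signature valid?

Left side g^H mod p:
Squares mod 67: 49^1≡49, 49^2≡56, 49^4≡54, 49^8≡35, 49^16≡19
30 = 16 + 8 + 4 + 2, so 49^30 ≡ 19·35·54·56 ≡ 22 (mod 67)
Right side y^r · r^s mod p:
Squares mod 67: 14^1≡14, 14^2≡62, 14^4≡25, 14^8≡22, 14^16≡15, 14^32≡24
54 = 32 + 16 + 4 + 2, so 14^54 ≡ 24·15·25·62 ≡ 24 (mod 67)
Squares mod 67: 54^1≡54, 54^2≡35, 54^4≡19, 54^8≡26, 54^16≡6, 54^32≡36
42 = 32 + 8 + 2, so 54^42 ≡ 36·26·35 ≡ 64 (mod 67)
24·64 = 1536 ≡ 62 (mod 67)
22 ≠ 62, so verification fails.

invalid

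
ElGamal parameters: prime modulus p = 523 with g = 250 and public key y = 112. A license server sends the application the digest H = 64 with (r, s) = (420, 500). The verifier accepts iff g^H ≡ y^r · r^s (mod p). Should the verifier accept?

accept

Left side g^H mod p:
250^2 = 62500 ≡ 263
250^4 ≡ 263^2 = 69169 ≡ 133
250^8 ≡ 133^2 = 17689 ≡ 430
250^16 ≡ 430^2 = 184900 ≡ 281
250^32 ≡ 281^2 = 78961 ≡ 511
250^64 ≡ 511^2 = 261121 ≡ 144
Right side y^r · r^s mod p:
112^2 = 12544 ≡ 515
112^4 ≡ 515^2 = 265225 ≡ 64
112^8 ≡ 64^2 = 4096 ≡ 435
112^16 ≡ 435^2 = 189225 ≡ 422
112^32 ≡ 422^2 = 178084 ≡ 264
112^64 ≡ 264^2 = 69696 ≡ 137
112^128 ≡ 137^2 = 18769 ≡ 464
112^256 ≡ 464^2 = 215296 ≡ 343
420 = 256 + 128 + 32 + 4, so 112^420 ≡ 343·464·264·64 ≡ 496 (mod 523)
420^2 = 176400 ≡ 149
420^4 ≡ 149^2 = 22201 ≡ 235
420^8 ≡ 235^2 = 55225 ≡ 310
420^16 ≡ 310^2 = 96100 ≡ 391
420^32 ≡ 391^2 = 152881 ≡ 165
420^64 ≡ 165^2 = 27225 ≡ 29
420^128 ≡ 29^2 = 841 ≡ 318
420^256 ≡ 318^2 = 101124 ≡ 185
500 = 256 + 128 + 64 + 32 + 16 + 4, so 420^500 ≡ 185·318·29·165·391·235 ≡ 169 (mod 523)
496·169 = 83824 ≡ 144 (mod 523)
144 ≡ 144 (mod 523), so the signature is genuine.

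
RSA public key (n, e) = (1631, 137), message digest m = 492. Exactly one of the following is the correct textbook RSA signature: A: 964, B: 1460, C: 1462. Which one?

B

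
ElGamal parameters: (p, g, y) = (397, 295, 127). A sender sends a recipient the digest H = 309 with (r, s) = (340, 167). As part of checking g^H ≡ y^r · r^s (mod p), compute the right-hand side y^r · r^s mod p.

255

127^340 mod 397 = 340
340^167 mod 397 = 100
y^r · r^s ≡ 340·100 = 34000 ≡ 255 (mod 397)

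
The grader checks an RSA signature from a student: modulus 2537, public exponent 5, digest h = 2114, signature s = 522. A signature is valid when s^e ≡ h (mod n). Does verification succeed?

s^2 ≡ 522^2 = 272484 ≡ 1025
s^4 ≡ 1025^2 = 1050625 ≡ 307
5 = 4 + 1, so s^5 ≡ 307·522 ≡ 423 (mod 2537)
s^5 mod 2537 = 423, but h = 2114.

fails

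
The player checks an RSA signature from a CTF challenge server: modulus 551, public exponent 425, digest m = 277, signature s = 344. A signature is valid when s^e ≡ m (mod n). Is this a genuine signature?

forged

s^425 mod 551 = 281
The recovered value 281 does not match the digest 277.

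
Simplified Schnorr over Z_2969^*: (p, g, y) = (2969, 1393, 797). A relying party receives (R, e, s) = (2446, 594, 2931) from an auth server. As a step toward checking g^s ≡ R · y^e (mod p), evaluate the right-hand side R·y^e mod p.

369

797^2 = 635209 ≡ 2812
797^4 ≡ 2812^2 = 7907344 ≡ 897
797^8 ≡ 897^2 = 804609 ≡ 10
797^16 ≡ 10^2 = 100
797^32 ≡ 100^2 = 10000 ≡ 1093
797^64 ≡ 1093^2 = 1194649 ≡ 1111
797^128 ≡ 1111^2 = 1234321 ≡ 2186
797^256 ≡ 2186^2 = 4778596 ≡ 1475
797^512 ≡ 1475^2 = 2175625 ≡ 2317
594 = 512 + 64 + 16 + 2, so 797^594 ≡ 2317·1111·100·2812 ≡ 1691 (mod 2969)
R · y^e ≡ 2446·1691 = 4136186 ≡ 369 (mod 2969)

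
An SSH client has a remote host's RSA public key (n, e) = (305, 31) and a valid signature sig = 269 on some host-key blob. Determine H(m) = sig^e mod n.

269

sig^2 ≡ 269^2 = 72361 ≡ 76
sig^4 ≡ 76^2 = 5776 ≡ 286
sig^8 ≡ 286^2 = 81796 ≡ 56
sig^16 ≡ 56^2 = 3136 ≡ 86
31 = 16 + 8 + 4 + 2 + 1, so sig^31 ≡ 86·56·286·76·269 ≡ 269 (mod 305)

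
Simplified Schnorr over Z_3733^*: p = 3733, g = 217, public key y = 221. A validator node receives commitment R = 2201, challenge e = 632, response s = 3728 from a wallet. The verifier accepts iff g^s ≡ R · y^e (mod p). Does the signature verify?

does not verify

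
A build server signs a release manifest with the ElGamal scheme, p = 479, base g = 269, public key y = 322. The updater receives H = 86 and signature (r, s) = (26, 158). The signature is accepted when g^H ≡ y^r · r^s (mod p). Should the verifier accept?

reject

Left side g^H mod p:
269^86 mod 479 = 320
Right side y^r · r^s mod p:
322^26 mod 479 = 397
26^158 mod 479 = 356
397·356 = 141332 ≡ 27 (mod 479)
320 ≠ 27, so verification fails.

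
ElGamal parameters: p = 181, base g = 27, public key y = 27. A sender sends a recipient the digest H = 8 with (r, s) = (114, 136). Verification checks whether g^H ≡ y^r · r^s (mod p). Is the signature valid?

valid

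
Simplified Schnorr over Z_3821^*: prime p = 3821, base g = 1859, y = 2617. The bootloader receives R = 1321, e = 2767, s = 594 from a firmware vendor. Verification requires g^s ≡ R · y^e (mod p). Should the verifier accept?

g^s mod p:
Squares mod 3821: 1859^1≡1859, 1859^2≡1697, 1859^4≡2596, 1859^8≡2793, 1859^16≡2188, 1859^32≡3452, 1859^64≡2426, 1859^128≡1136, 1859^256≡2819, 1859^512≡2902
594 = 512 + 64 + 16 + 2, so 1859^594 ≡ 2902·2426·2188·1697 ≡ 3064 (mod 3821)
R · y^e mod p:
Squares mod 3821: 2617^1≡2617, 2617^2≡1457, 2617^4≡2194, 2617^8≡2997, 2617^16≡2659, 2617^32≡1431, 2617^64≡3526, 2617^128≡2963, 2617^256≡2532, 2617^512≡3207, 2617^1024≡2538, 2617^2048≡3059
2767 = 2048 + 512 + 128 + 64 + 8 + 4 + 2 + 1, so 2617^2767 ≡ 3059·3207·2963·3526·2997·2194·1457·2617 ≡ 1397 (mod 3821)
1321·1397 = 1845437 ≡ 3715 (mod 3821)
3064 ≠ 3715; the check fails.

reject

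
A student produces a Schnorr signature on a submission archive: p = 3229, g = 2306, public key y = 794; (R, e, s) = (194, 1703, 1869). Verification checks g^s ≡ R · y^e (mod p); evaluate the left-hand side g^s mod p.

2306^2 = 5317636 ≡ 2702
2306^4 ≡ 2702^2 = 7300804 ≡ 35
2306^8 ≡ 35^2 = 1225
2306^16 ≡ 1225^2 = 1500625 ≡ 2369
2306^32 ≡ 2369^2 = 5612161 ≡ 159
2306^64 ≡ 159^2 = 25281 ≡ 2678
2306^128 ≡ 2678^2 = 7171684 ≡ 75
2306^256 ≡ 75^2 = 5625 ≡ 2396
2306^512 ≡ 2396^2 = 5740816 ≡ 2883
2306^1024 ≡ 2883^2 = 8311689 ≡ 243
1869 = 1024 + 512 + 256 + 64 + 8 + 4 + 1, so 2306^1869 ≡ 243·2883·2396·2678·1225·35·2306 ≡ 3020 (mod 3229)

3020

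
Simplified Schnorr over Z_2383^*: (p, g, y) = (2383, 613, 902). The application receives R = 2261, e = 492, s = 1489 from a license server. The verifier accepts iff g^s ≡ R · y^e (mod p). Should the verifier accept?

g^s mod p:
613^2 = 375769 ≡ 1638
613^4 ≡ 1638^2 = 2683044 ≡ 2169
613^8 ≡ 2169^2 = 4704561 ≡ 519
613^16 ≡ 519^2 = 269361 ≡ 82
613^32 ≡ 82^2 = 6724 ≡ 1958
613^64 ≡ 1958^2 = 3833764 ≡ 1900
613^128 ≡ 1900^2 = 3610000 ≡ 2138
613^256 ≡ 2138^2 = 4571044 ≡ 450
613^512 ≡ 450^2 = 202500 ≡ 2328
613^1024 ≡ 2328^2 = 5419584 ≡ 642
1489 = 1024 + 256 + 128 + 64 + 16 + 1, so 613^1489 ≡ 642·450·2138·1900·82·613 ≡ 258 (mod 2383)
R · y^e mod p:
902^2 = 813604 ≡ 1001
902^4 ≡ 1001^2 = 1002001 ≡ 1141
902^8 ≡ 1141^2 = 1301881 ≡ 763
902^16 ≡ 763^2 = 582169 ≡ 717
902^32 ≡ 717^2 = 514089 ≡ 1744
902^64 ≡ 1744^2 = 3041536 ≡ 828
902^128 ≡ 828^2 = 685584 ≡ 1663
902^256 ≡ 1663^2 = 2765569 ≡ 1289
492 = 256 + 128 + 64 + 32 + 8 + 4, so 902^492 ≡ 1289·1663·828·1744·763·1141 ≡ 662 (mod 2383)
2261·662 = 1496782 ≡ 258 (mod 2383)
258 ≡ 258 (mod 2383); signature holds.

accept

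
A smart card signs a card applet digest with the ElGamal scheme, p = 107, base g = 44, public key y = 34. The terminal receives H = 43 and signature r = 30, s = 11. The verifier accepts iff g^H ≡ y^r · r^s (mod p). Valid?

Left side g^H mod p:
44^43 mod 107 = 19
Right side y^r · r^s mod p:
34^30 mod 107 = 53
30^11 mod 107 = 69
53·69 = 3657 ≡ 19 (mod 107)
19 ≡ 19 (mod 107), so the signature is genuine.

yes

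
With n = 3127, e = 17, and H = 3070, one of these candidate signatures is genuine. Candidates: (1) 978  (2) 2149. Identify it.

1

Candidate 1: 978^2 = 956484 ≡ 2749; 978^4 ≡ 2749^2 = 7557001 ≡ 2169; 978^8 ≡ 2169^2 = 4704561 ≡ 1553; 978^16 ≡ 1553^2 = 2411809 ≡ 892; 17 = 16 + 1, so 978^17 ≡ 892·978 ≡ 3070 (mod 3127)
  → matches H = 3070
Candidate 2: 2149^2 = 4618201 ≡ 2749; 2149^4 ≡ 2749^2 = 7557001 ≡ 2169; 2149^8 ≡ 2169^2 = 4704561 ≡ 1553; 2149^16 ≡ 1553^2 = 2411809 ≡ 892; 17 = 16 + 1, so 2149^17 ≡ 892·2149 ≡ 57 (mod 3127)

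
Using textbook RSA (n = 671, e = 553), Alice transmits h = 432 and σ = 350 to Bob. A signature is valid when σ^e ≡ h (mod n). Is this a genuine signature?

genuine

σ^553 mod 671 = 432
432 = h, so the signature checks out.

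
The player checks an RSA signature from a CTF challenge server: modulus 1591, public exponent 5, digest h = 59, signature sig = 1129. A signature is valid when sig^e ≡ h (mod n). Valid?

yes

sig^5 mod 1591 = 59
59 = h, so the signature checks out.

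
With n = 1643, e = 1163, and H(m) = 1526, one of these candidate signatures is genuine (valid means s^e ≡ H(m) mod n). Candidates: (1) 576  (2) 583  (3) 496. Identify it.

1

Candidate 1: Squares mod 1643: 576^1≡576, 576^2≡1533, 576^4≡599, 576^8≡627, 576^16≡452, 576^32≡572, 576^64≡227, 576^128≡596, 576^256≡328, 576^512≡789, 576^1024≡1467; 1163 = 1024 + 128 + 8 + 2 + 1, so 576^1163 ≡ 1467·596·627·1533·576 ≡ 1526 (mod 1643)
  → matches H(m) = 1526
Candidate 2: Squares mod 1643: 583^1≡583, 583^2≡1431, 583^4≡583, 583^8≡1431, 583^16≡583, 583^32≡1431, 583^64≡583, 583^128≡1431, 583^256≡583, 583^512≡1431, 583^1024≡583; 1163 = 1024 + 128 + 8 + 2 + 1, so 583^1163 ≡ 583·1431·1431·1431·583 ≡ 1431 (mod 1643)
Candidate 3: Squares mod 1643: 496^1≡496, 496^2≡1209, 496^4≡1054, 496^8≡248, 496^16≡713, 496^32≡682, 496^64≡155, 496^128≡1023, 496^256≡1581, 496^512≡558, 496^1024≡837; 1163 = 1024 + 128 + 8 + 2 + 1, so 496^1163 ≡ 837·1023·248·1209·496 ≡ 899 (mod 1643)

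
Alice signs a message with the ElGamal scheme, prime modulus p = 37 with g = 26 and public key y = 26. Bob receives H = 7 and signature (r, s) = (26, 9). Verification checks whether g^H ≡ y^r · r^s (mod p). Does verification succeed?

fails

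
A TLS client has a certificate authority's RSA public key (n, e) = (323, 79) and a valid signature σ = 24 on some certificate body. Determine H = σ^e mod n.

73

σ^79 mod 323 = 73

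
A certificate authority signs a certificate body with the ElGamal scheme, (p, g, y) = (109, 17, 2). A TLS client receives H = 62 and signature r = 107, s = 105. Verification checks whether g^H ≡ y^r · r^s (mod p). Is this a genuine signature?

Left side g^H mod p:
Squares mod 109: 17^1≡17, 17^2≡71, 17^4≡27, 17^8≡75, 17^16≡66, 17^32≡105
62 = 32 + 16 + 8 + 4 + 2, so 17^62 ≡ 105·66·75·27·71 ≡ 34 (mod 109)
Right side y^r · r^s mod p:
Squares mod 109: 2^1≡2, 2^2≡4, 2^4≡16, 2^8≡38, 2^16≡27, 2^32≡75, 2^64≡66
107 = 64 + 32 + 8 + 2 + 1, so 2^107 ≡ 66·75·38·4·2 ≡ 55 (mod 109)
Squares mod 109: 107^1≡107, 107^2≡4, 107^4≡16, 107^8≡38, 107^16≡27, 107^32≡75, 107^64≡66
105 = 64 + 32 + 8 + 1, so 107^105 ≡ 66·75·38·107 ≡ 68 (mod 109)
55·68 = 3740 ≡ 34 (mod 109)
34 ≡ 34 (mod 109), so the signature is genuine.

genuine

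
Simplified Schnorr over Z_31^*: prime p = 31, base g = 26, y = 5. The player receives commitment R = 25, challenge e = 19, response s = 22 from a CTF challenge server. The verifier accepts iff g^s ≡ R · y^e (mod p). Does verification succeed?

g^s mod p:
Squares mod 31: 26^1≡26, 26^2≡25, 26^4≡5, 26^8≡25, 26^16≡5
22 = 16 + 4 + 2, so 26^22 ≡ 5·5·25 ≡ 5 (mod 31)
R · y^e mod p:
Squares mod 31: 5^1≡5, 5^2≡25, 5^4≡5, 5^8≡25, 5^16≡5
19 = 16 + 2 + 1, so 5^19 ≡ 5·25·5 ≡ 5 (mod 31)
25·5 = 125 ≡ 1 (mod 31)
5 ≠ 1; the check fails.

fails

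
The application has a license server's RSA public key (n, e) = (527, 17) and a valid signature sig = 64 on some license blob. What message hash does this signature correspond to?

Squares mod 527: sig^1≡64, sig^2≡407, sig^4≡171, sig^8≡256, sig^16≡188
17 = 16 + 1, so sig^17 ≡ 188·64 ≡ 438 (mod 527)

438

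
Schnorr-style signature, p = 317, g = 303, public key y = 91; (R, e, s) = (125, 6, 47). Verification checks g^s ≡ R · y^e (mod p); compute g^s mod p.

303^47 mod 317 = 245

245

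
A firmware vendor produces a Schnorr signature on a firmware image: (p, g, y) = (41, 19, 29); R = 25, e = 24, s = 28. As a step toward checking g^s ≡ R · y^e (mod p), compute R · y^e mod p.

4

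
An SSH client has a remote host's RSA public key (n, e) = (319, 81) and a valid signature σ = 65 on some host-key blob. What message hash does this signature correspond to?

σ^81 mod 319 = 197

197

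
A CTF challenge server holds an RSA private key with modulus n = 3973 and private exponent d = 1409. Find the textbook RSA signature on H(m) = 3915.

(H(m))^2 ≡ 3915^2 = 15327225 ≡ 3364
(H(m))^4 ≡ 3364^2 = 11316496 ≡ 1392
(H(m))^8 ≡ 1392^2 = 1937664 ≡ 2813
(H(m))^16 ≡ 2813^2 = 7912969 ≡ 2726
(H(m))^32 ≡ 2726^2 = 7431076 ≡ 1566
(H(m))^64 ≡ 1566^2 = 2452356 ≡ 1015
(H(m))^128 ≡ 1015^2 = 1030225 ≡ 1218
(H(m))^256 ≡ 1218^2 = 1483524 ≡ 1595
(H(m))^512 ≡ 1595^2 = 2544025 ≡ 1305
(H(m))^1024 ≡ 1305^2 = 1703025 ≡ 2581
1409 = 1024 + 256 + 128 + 1, so (H(m))^1409 ≡ 2581·1595·1218·3915 ≡ 232 (mod 3973)

232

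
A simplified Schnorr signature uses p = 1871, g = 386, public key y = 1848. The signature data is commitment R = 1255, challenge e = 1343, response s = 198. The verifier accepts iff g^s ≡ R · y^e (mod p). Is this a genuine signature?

g^s mod p:
386^198 mod 1871 = 74
R · y^e mod p:
1848^1343 mod 1871 = 1695
1255·1695 = 2127225 ≡ 1769 (mod 1871)
74 ≠ 1769; the check fails.

forged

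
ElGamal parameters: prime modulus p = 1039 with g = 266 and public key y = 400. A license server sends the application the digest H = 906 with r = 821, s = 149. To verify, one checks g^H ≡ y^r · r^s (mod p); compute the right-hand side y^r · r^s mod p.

125

400^2 = 160000 ≡ 1033
400^4 ≡ 1033^2 = 1067089 ≡ 36
400^8 ≡ 36^2 = 1296 ≡ 257
400^16 ≡ 257^2 = 66049 ≡ 592
400^32 ≡ 592^2 = 350464 ≡ 321
400^64 ≡ 321^2 = 103041 ≡ 180
400^128 ≡ 180^2 = 32400 ≡ 191
400^256 ≡ 191^2 = 36481 ≡ 116
400^512 ≡ 116^2 = 13456 ≡ 988
821 = 512 + 256 + 32 + 16 + 4 + 1, so 400^821 ≡ 988·116·321·592·36·400 ≡ 991 (mod 1039)
821^2 = 674041 ≡ 769
821^4 ≡ 769^2 = 591361 ≡ 170
821^8 ≡ 170^2 = 28900 ≡ 847
821^16 ≡ 847^2 = 717409 ≡ 499
821^32 ≡ 499^2 = 249001 ≡ 680
821^64 ≡ 680^2 = 462400 ≡ 45
821^128 ≡ 45^2 = 2025 ≡ 986
149 = 128 + 16 + 4 + 1, so 821^149 ≡ 986·499·170·821 ≡ 755 (mod 1039)
y^r · r^s ≡ 991·755 = 748205 ≡ 125 (mod 1039)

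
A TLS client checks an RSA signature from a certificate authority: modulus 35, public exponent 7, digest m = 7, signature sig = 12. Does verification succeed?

sig^7 mod 35 = 33
33 ≠ 7, so verification fails.

fails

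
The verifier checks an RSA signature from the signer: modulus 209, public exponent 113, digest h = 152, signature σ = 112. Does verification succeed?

σ^2 ≡ 112^2 = 12544 ≡ 4
σ^4 ≡ 4^2 = 16
σ^8 ≡ 16^2 = 256 ≡ 47
σ^16 ≡ 47^2 = 2209 ≡ 119
σ^32 ≡ 119^2 = 14161 ≡ 158
σ^64 ≡ 158^2 = 24964 ≡ 93
113 = 64 + 32 + 16 + 1, so σ^113 ≡ 93·158·119·112 ≡ 63 (mod 209)
σ^113 mod 209 = 63, but h = 152.

fails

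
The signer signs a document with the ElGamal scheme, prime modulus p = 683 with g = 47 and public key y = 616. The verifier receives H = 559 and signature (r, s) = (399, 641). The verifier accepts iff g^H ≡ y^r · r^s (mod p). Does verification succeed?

Left side g^H mod p:
47^559 mod 683 = 69
Right side y^r · r^s mod p:
616^399 mod 683 = 80
399^641 mod 683 = 410
80·410 = 32800 ≡ 16 (mod 683)
69 ≠ 16, so verification fails.

fails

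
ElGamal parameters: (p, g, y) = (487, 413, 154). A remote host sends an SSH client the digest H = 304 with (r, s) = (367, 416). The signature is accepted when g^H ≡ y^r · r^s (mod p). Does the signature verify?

does not verify

Left side g^H mod p:
Squares mod 487: 413^1≡413, 413^2≡119, 413^4≡38, 413^8≡470, 413^16≡289, 413^32≡244, 413^64≡122, 413^128≡274, 413^256≡78
304 = 256 + 32 + 16, so 413^304 ≡ 78·244·289 ≡ 70 (mod 487)
Right side y^r · r^s mod p:
Squares mod 487: 154^1≡154, 154^2≡340, 154^4≡181, 154^8≡132, 154^16≡379, 154^32≡463, 154^64≡89, 154^128≡129, 154^256≡83
367 = 256 + 64 + 32 + 8 + 4 + 2 + 1, so 154^367 ≡ 83·89·463·132·181·340·154 ≡ 33 (mod 487)
Squares mod 487: 367^1≡367, 367^2≡277, 367^4≡270, 367^8≡337, 367^16≡98, 367^32≡351, 367^64≡477, 367^128≡100, 367^256≡260
416 = 256 + 128 + 32, so 367^416 ≡ 260·100·351 ≡ 107 (mod 487)
33·107 = 3531 ≡ 122 (mod 487)
70 ≠ 122, so verification fails.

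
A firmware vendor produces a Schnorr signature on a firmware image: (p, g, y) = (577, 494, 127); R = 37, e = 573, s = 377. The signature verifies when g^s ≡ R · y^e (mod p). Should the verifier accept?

g^s mod p:
Squares mod 577: 494^1≡494, 494^2≡542, 494^4≡71, 494^8≡425, 494^16≡24, 494^32≡576, 494^64≡1, 494^128≡1, 494^256≡1
377 = 256 + 64 + 32 + 16 + 8 + 1, so 494^377 ≡ 1·1·576·24·425·494 ≡ 141 (mod 577)
R · y^e mod p:
Squares mod 577: 127^1≡127, 127^2≡550, 127^4≡152, 127^8≡24, 127^16≡576, 127^32≡1, 127^64≡1, 127^128≡1, 127^256≡1, 127^512≡1
573 = 512 + 32 + 16 + 8 + 4 + 1, so 127^573 ≡ 1·1·576·24·152·127 ≡ 35 (mod 577)
37·35 = 1295 ≡ 141 (mod 577)
141 ≡ 141 (mod 577); signature holds.

accept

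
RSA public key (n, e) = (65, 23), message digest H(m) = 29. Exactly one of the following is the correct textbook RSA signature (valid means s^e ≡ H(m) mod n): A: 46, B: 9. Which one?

B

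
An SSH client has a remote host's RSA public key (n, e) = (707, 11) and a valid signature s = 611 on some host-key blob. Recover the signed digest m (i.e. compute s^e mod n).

382

Squares mod 707: s^1≡611, s^2≡25, s^4≡625, s^8≡361
11 = 8 + 2 + 1, so s^11 ≡ 361·25·611 ≡ 382 (mod 707)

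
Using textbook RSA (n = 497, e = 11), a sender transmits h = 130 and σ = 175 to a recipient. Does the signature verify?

does not verify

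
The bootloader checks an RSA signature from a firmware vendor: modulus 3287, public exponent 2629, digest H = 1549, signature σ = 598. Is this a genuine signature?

forged

σ^2 ≡ 598^2 = 357604 ≡ 2608
σ^4 ≡ 2608^2 = 6801664 ≡ 861
σ^8 ≡ 861^2 = 741321 ≡ 1746
σ^16 ≡ 1746^2 = 3048516 ≡ 1467
σ^32 ≡ 1467^2 = 2152089 ≡ 2391
σ^64 ≡ 2391^2 = 5716881 ≡ 788
σ^128 ≡ 788^2 = 620944 ≡ 2988
σ^256 ≡ 2988^2 = 8928144 ≡ 652
σ^512 ≡ 652^2 = 425104 ≡ 1081
σ^1024 ≡ 1081^2 = 1168561 ≡ 1676
σ^2048 ≡ 1676^2 = 2808976 ≡ 1878
2629 = 2048 + 512 + 64 + 4 + 1, so σ^2629 ≡ 1878·1081·788·861·598 ≡ 1738 (mod 3287)
σ^2629 mod 3287 = 1738, but H = 1549.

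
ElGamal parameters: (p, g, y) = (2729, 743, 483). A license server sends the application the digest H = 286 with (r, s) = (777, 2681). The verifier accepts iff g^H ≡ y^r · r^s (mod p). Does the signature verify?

Left side g^H mod p:
743^2 = 552049 ≡ 791
743^4 ≡ 791^2 = 625681 ≡ 740
743^8 ≡ 740^2 = 547600 ≡ 1800
743^16 ≡ 1800^2 = 3240000 ≡ 677
743^32 ≡ 677^2 = 458329 ≡ 2586
743^64 ≡ 2586^2 = 6687396 ≡ 1346
743^128 ≡ 1346^2 = 1811716 ≡ 2389
743^256 ≡ 2389^2 = 5707321 ≡ 982
286 = 256 + 16 + 8 + 4 + 2, so 743^286 ≡ 982·677·1800·740·791 ≡ 1444 (mod 2729)
Right side y^r · r^s mod p:
483^2 = 233289 ≡ 1324
483^4 ≡ 1324^2 = 1752976 ≡ 958
483^8 ≡ 958^2 = 917764 ≡ 820
483^16 ≡ 820^2 = 672400 ≡ 1066
483^32 ≡ 1066^2 = 1136356 ≡ 1092
483^64 ≡ 1092^2 = 1192464 ≡ 2620
483^128 ≡ 2620^2 = 6864400 ≡ 965
483^256 ≡ 965^2 = 931225 ≡ 636
483^512 ≡ 636^2 = 404496 ≡ 604
777 = 512 + 256 + 8 + 1, so 483^777 ≡ 604·636·820·483 ≡ 261 (mod 2729)
777^2 = 603729 ≡ 620
777^4 ≡ 620^2 = 384400 ≡ 2340
777^8 ≡ 2340^2 = 5475600 ≡ 1226
777^16 ≡ 1226^2 = 1503076 ≡ 2126
777^32 ≡ 2126^2 = 4519876 ≡ 652
777^64 ≡ 652^2 = 425104 ≡ 2109
777^128 ≡ 2109^2 = 4447881 ≡ 2340
777^256 ≡ 2340^2 = 5475600 ≡ 1226
777^512 ≡ 1226^2 = 1503076 ≡ 2126
777^1024 ≡ 2126^2 = 4519876 ≡ 652
777^2048 ≡ 652^2 = 425104 ≡ 2109
2681 = 2048 + 512 + 64 + 32 + 16 + 8 + 1, so 777^2681 ≡ 2109·2126·2109·652·2126·1226·777 ≡ 496 (mod 2729)
261·496 = 129456 ≡ 1193 (mod 2729)
1444 ≠ 1193, so verification fails.

does not verify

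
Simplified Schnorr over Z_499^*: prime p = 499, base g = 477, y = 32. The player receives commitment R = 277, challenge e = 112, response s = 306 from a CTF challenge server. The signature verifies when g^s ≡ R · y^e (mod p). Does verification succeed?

g^s mod p:
477^2 = 227529 ≡ 484
477^4 ≡ 484^2 = 234256 ≡ 225
477^8 ≡ 225^2 = 50625 ≡ 226
477^16 ≡ 226^2 = 51076 ≡ 178
477^32 ≡ 178^2 = 31684 ≡ 247
477^64 ≡ 247^2 = 61009 ≡ 131
477^128 ≡ 131^2 = 17161 ≡ 195
477^256 ≡ 195^2 = 38025 ≡ 101
306 = 256 + 32 + 16 + 2, so 477^306 ≡ 101·247·178·484 ≡ 26 (mod 499)
R · y^e mod p:
32^2 = 1024 ≡ 26
32^4 ≡ 26^2 = 676 ≡ 177
32^8 ≡ 177^2 = 31329 ≡ 391
32^16 ≡ 391^2 = 152881 ≡ 187
32^32 ≡ 187^2 = 34969 ≡ 39
32^64 ≡ 39^2 = 1521 ≡ 24
112 = 64 + 32 + 16, so 32^112 ≡ 24·39·187 ≡ 382 (mod 499)
277·382 = 105814 ≡ 26 (mod 499)
26 ≡ 26 (mod 499); signature holds.

passes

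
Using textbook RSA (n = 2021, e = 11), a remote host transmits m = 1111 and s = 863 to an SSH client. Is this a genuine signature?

forged

s^2 ≡ 863^2 = 744769 ≡ 1041
s^4 ≡ 1041^2 = 1083681 ≡ 425
s^8 ≡ 425^2 = 180625 ≡ 756
11 = 8 + 2 + 1, so s^11 ≡ 756·1041·863 ≡ 288 (mod 2021)
The recovered value 288 does not match the digest 1111.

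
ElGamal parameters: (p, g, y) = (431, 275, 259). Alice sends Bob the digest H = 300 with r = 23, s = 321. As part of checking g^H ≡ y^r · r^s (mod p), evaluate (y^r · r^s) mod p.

72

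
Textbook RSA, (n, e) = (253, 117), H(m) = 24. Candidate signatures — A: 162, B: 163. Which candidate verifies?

Candidate A: 162^2 = 26244 ≡ 185; 162^4 ≡ 185^2 = 34225 ≡ 70; 162^8 ≡ 70^2 = 4900 ≡ 93; 162^16 ≡ 93^2 = 8649 ≡ 47; 162^32 ≡ 47^2 = 2209 ≡ 185; 162^64 ≡ 185^2 = 34225 ≡ 70; 117 = 64 + 32 + 16 + 4 + 1, so 162^117 ≡ 70·185·47·70·162 ≡ 24 (mod 253)
  → matches H(m) = 24
Candidate B: 163^2 = 26569 ≡ 4; 163^4 ≡ 4^2 = 16; 163^8 ≡ 16^2 = 256 ≡ 3; 163^16 ≡ 3^2 = 9; 163^32 ≡ 9^2 = 81; 163^64 ≡ 81^2 = 6561 ≡ 236; 117 = 64 + 32 + 16 + 4 + 1, so 163^117 ≡ 236·81·9·16·163 ≡ 59 (mod 253)

A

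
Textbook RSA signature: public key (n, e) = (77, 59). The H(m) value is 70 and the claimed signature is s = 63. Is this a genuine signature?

forged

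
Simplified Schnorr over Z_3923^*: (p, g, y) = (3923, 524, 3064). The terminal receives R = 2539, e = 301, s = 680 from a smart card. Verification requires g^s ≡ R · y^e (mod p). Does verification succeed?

g^s mod p:
524^2 = 274576 ≡ 3889
524^4 ≡ 3889^2 = 15124321 ≡ 1156
524^8 ≡ 1156^2 = 1336336 ≡ 2516
524^16 ≡ 2516^2 = 6330256 ≡ 2457
524^32 ≡ 2457^2 = 6036849 ≡ 3275
524^64 ≡ 3275^2 = 10725625 ≡ 143
524^128 ≡ 143^2 = 20449 ≡ 834
524^256 ≡ 834^2 = 695556 ≡ 1185
524^512 ≡ 1185^2 = 1404225 ≡ 3714
680 = 512 + 128 + 32 + 8, so 524^680 ≡ 3714·834·3275·2516 ≡ 393 (mod 3923)
R · y^e mod p:
3064^2 = 9388096 ≡ 357
3064^4 ≡ 357^2 = 127449 ≡ 1913
3064^8 ≡ 1913^2 = 3659569 ≡ 3333
3064^16 ≡ 3333^2 = 11108889 ≡ 2876
3064^32 ≡ 2876^2 = 8271376 ≡ 1692
3064^64 ≡ 1692^2 = 2862864 ≡ 2997
3064^128 ≡ 2997^2 = 8982009 ≡ 2262
3064^256 ≡ 2262^2 = 5116644 ≡ 1052
301 = 256 + 32 + 8 + 4 + 1, so 3064^301 ≡ 1052·1692·3333·1913·3064 ≡ 1845 (mod 3923)
2539·1845 = 4684455 ≡ 393 (mod 3923)
393 ≡ 393 (mod 3923); signature holds.

passes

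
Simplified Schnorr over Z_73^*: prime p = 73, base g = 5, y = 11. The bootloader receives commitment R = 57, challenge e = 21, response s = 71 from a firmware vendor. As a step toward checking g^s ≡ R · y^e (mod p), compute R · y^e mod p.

44

11^21 mod 73 = 52
R · y^e ≡ 57·52 = 2964 ≡ 44 (mod 73)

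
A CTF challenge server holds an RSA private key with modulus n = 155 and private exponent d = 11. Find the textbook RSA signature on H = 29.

29

H^2 ≡ 29^2 = 841 ≡ 66
H^4 ≡ 66^2 = 4356 ≡ 16
H^8 ≡ 16^2 = 256 ≡ 101
11 = 8 + 2 + 1, so H^11 ≡ 101·66·29 ≡ 29 (mod 155)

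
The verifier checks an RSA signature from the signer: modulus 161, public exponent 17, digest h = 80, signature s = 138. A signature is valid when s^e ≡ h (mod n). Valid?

Squares mod 161: s^1≡138, s^2≡46, s^4≡23, s^8≡46, s^16≡23
17 = 16 + 1, so s^17 ≡ 23·138 ≡ 115 (mod 161)
115 ≠ 80, so verification fails.

no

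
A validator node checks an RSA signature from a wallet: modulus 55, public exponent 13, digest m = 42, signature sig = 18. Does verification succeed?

fails

sig^2 ≡ 18^2 = 324 ≡ 49
sig^4 ≡ 49^2 = 2401 ≡ 36
sig^8 ≡ 36^2 = 1296 ≡ 31
13 = 8 + 4 + 1, so sig^13 ≡ 31·36·18 ≡ 13 (mod 55)
13 ≠ 42, so verification fails.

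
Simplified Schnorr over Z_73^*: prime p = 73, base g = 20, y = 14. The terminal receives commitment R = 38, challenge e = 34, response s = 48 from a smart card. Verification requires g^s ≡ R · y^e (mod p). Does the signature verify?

verifies

g^s mod p:
20^2 = 400 ≡ 35
20^4 ≡ 35^2 = 1225 ≡ 57
20^8 ≡ 57^2 = 3249 ≡ 37
20^16 ≡ 37^2 = 1369 ≡ 55
20^32 ≡ 55^2 = 3025 ≡ 32
48 = 32 + 16, so 20^48 ≡ 32·55 ≡ 8 (mod 73)
R · y^e mod p:
14^2 = 196 ≡ 50
14^4 ≡ 50^2 = 2500 ≡ 18
14^8 ≡ 18^2 = 324 ≡ 32
14^16 ≡ 32^2 = 1024 ≡ 2
14^32 ≡ 2^2 = 4
34 = 32 + 2, so 14^34 ≡ 4·50 ≡ 54 (mod 73)
38·54 = 2052 ≡ 8 (mod 73)
8 ≡ 8 (mod 73); signature holds.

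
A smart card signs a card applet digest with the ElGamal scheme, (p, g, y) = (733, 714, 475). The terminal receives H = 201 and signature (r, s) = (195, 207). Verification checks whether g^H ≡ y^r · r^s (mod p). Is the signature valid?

Left side g^H mod p:
Squares mod 733: 714^1≡714, 714^2≡361, 714^4≡580, 714^8≡686, 714^16≡10, 714^32≡100, 714^64≡471, 714^128≡475
201 = 128 + 64 + 8 + 1, so 714^201 ≡ 475·471·686·714 ≡ 678 (mod 733)
Right side y^r · r^s mod p:
Squares mod 733: 475^1≡475, 475^2≡594, 475^4≡263, 475^8≡267, 475^16≡188, 475^32≡160, 475^64≡678, 475^128≡93
195 = 128 + 64 + 2 + 1, so 475^195 ≡ 93·678·594·475 ≡ 586 (mod 733)
Squares mod 733: 195^1≡195, 195^2≡642, 195^4≡218, 195^8≡612, 195^16≡714, 195^32≡361, 195^64≡580, 195^128≡686
207 = 128 + 64 + 8 + 4 + 2 + 1, so 195^207 ≡ 686·580·612·218·642·195 ≡ 100 (mod 733)
586·100 = 58600 ≡ 693 (mod 733)
678 ≠ 693, so verification fails.

invalid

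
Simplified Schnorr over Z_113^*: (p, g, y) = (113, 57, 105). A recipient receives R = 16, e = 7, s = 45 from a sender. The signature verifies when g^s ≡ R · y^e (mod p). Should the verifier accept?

accept

g^s mod p:
57^2 = 3249 ≡ 85
57^4 ≡ 85^2 = 7225 ≡ 106
57^8 ≡ 106^2 = 11236 ≡ 49
57^16 ≡ 49^2 = 2401 ≡ 28
57^32 ≡ 28^2 = 784 ≡ 106
45 = 32 + 8 + 4 + 1, so 57^45 ≡ 106·49·106·57 ≡ 14 (mod 113)
R · y^e mod p:
105^2 = 11025 ≡ 64
105^4 ≡ 64^2 = 4096 ≡ 28
7 = 4 + 2 + 1, so 105^7 ≡ 28·64·105 ≡ 15 (mod 113)
16·15 = 240 ≡ 14 (mod 113)
14 ≡ 14 (mod 113); signature holds.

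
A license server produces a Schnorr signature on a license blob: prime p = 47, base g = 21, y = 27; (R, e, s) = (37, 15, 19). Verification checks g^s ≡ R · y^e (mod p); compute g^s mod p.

28

Squares mod 47: 21^1≡21, 21^2≡18, 21^4≡42, 21^8≡25, 21^16≡14
19 = 16 + 2 + 1, so 21^19 ≡ 14·18·21 ≡ 28 (mod 47)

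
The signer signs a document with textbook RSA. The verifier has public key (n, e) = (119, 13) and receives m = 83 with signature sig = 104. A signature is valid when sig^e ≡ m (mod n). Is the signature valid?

sig^2 ≡ 104^2 = 10816 ≡ 106
sig^4 ≡ 106^2 = 11236 ≡ 50
sig^8 ≡ 50^2 = 2500 ≡ 1
13 = 8 + 4 + 1, so sig^13 ≡ 1·50·104 ≡ 83 (mod 119)
sig^13 mod 119 = 83 matches m.

valid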